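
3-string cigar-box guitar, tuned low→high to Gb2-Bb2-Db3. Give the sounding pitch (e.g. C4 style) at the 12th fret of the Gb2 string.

Each fret is one semitone, so Gb2 + 12 = Gb3.

Gb3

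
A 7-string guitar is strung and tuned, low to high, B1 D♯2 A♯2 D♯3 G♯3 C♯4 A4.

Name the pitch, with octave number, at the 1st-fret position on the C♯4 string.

D4

Each fret is one semitone, so C♯4 + 1 = D4.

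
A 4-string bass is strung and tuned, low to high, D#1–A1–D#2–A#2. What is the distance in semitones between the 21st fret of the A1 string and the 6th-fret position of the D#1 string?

A1 at fret 21 → F#3 (MIDI 54); D#1 at fret 6 → A1 (MIDI 33).
54 − 33 = 21, so the two pitches are 21 semitones apart, with F#3 the higher.

21 semitones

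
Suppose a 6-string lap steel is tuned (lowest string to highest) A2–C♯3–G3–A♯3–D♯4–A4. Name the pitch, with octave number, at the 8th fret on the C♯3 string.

A3

The open C♯3 string plus 8 semitones: C#–D–D#–E–F–F#–G–G#–A.
No B→C boundary is crossed, so the octave stays at 3.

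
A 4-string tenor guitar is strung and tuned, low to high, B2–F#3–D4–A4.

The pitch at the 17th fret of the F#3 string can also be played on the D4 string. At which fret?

F#3 at fret 17 is F#3 + 17 semitones = B4.
The open D4 string is 8 semitones above the open F#3, so the same pitch on the D4 string lies at fret 17 − 8 = 9.

9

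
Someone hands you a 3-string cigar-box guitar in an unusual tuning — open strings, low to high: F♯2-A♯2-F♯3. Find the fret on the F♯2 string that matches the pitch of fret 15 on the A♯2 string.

19

A♯2 at fret 15 is A♯2 + 15 semitones = C♯4.
The open F♯2 string is 4 semitones below the open A♯2, so the same pitch on the F♯2 string lies at fret 15 + 4 = 19.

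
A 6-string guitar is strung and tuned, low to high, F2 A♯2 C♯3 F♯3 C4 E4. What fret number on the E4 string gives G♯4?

G♯4 is 4 semitones above the open E4 (E–F–F#–G–G#), so it sits at fret 4.

4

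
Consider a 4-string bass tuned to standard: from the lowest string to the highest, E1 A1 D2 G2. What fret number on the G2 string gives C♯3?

6

C♯3 is 6 semitones above the open G2 (G–G#–A–A#–B–C–C#), so it sits at fret 6.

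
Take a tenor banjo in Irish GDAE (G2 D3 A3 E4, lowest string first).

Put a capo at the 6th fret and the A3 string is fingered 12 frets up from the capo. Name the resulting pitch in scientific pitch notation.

D#5

The capo raises the open A3 by 6 semitones to D#4; fretting 12 more gives A3 + 6 + 12 = A3 + 18 semitones = D#5.
(Also written Eb.)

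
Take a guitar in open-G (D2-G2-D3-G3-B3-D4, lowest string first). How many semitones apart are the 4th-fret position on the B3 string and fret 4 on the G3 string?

4 semitones

B3 at fret 4 → D♯4 (MIDI 63); G3 at fret 4 → B3 (MIDI 59).
63 − 59 = 4, so the two pitches are 4 semitones apart, with D♯4 the higher.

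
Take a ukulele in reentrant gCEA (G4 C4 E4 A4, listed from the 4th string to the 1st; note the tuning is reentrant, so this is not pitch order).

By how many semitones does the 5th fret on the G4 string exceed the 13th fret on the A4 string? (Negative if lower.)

G4 at fret 5 → C5 (MIDI 72); A4 at fret 13 → A#5 (MIDI 82).
72 − 82 = -10, so the two pitches are 10 semitones apart.

-10 semitones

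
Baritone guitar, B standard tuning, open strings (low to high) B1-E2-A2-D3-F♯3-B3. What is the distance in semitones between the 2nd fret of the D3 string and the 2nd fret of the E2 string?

D3 at fret 2 → E3 (MIDI 52); E2 at fret 2 → F♯2 (MIDI 42).
52 − 42 = 10, so the two pitches are 10 semitones apart, with E3 the higher.

10 semitones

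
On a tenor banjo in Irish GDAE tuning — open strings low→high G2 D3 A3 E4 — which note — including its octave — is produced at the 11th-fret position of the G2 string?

F♯3

Each fret is one semitone, so G2 + 11 = F♯3.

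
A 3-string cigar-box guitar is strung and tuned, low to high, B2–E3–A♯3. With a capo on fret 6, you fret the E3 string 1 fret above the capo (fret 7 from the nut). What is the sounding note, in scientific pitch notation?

The capo raises the open E3 by 6 semitones to A♯3; fretting 1 more gives E3 + 6 + 1 = E3 + 7 semitones = B3.

B3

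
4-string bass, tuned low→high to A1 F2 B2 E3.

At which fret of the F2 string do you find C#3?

8

C#3 is 8 semitones above the open F2 (F–F#–G–G#–A–A#–B–C–C#), so it sits at fret 8.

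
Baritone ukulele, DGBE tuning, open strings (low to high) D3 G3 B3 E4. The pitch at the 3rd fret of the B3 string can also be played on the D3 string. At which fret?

Fret 3 on B3 is MIDI 59 + 3 = 62 (D4). On the D3 string (open MIDI 50), that pitch is 62 − 50 = fret 12.

12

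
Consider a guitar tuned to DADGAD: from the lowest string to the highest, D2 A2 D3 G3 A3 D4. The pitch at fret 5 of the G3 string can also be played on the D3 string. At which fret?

Fret 5 on G3 is MIDI 55 + 5 = 60 (C4). On the D3 string (open MIDI 50), that pitch is 60 − 50 = fret 10.

10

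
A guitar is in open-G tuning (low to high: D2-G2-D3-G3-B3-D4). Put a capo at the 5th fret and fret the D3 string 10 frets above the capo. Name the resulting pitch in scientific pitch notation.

The capo raises the open D3 by 5 semitones to G3; fretting 10 more gives D3 + 5 + 10 = D3 + 15 semitones = F4.

F4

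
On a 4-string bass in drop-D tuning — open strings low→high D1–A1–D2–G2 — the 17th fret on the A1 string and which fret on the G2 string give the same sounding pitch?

A1 at fret 17 is A1 + 17 semitones = D3.
The open G2 string is 10 semitones above the open A1, so the same pitch on the G2 string lies at fret 17 − 10 = 7.

7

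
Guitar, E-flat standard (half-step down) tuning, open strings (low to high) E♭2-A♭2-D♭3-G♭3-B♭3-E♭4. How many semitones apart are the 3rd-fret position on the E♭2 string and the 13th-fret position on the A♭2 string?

E♭2 at fret 3 → G♭2 (MIDI 42); A♭2 at fret 13 → A3 (MIDI 57).
42 − 57 = -15, so the two pitches are 15 semitones apart, with A3 the higher.

15 semitones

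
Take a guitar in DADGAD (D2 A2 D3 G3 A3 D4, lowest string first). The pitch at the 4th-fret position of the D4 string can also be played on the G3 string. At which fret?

11

Fret 4 on D4 is MIDI 62 + 4 = 66 (F♯4). On the G3 string (open MIDI 55), that pitch is 66 − 55 = fret 11.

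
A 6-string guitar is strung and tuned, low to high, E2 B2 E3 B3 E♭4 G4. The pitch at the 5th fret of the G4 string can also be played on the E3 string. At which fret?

20

Fret 5 on G4 is MIDI 67 + 5 = 72 (C5). On the E3 string (open MIDI 52), that pitch is 72 − 52 = fret 20.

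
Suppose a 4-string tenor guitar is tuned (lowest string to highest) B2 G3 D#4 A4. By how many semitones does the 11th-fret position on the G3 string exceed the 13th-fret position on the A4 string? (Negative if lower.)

G3 at fret 11 → F#4 (MIDI 66); A4 at fret 13 → A#5 (MIDI 82).
66 − 82 = -16, so the two pitches are 16 semitones apart.

-16 semitones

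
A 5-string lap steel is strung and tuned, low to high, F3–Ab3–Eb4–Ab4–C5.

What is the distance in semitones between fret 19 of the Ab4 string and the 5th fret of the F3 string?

29 semitones

Ab4 at fret 19 → Eb6 (MIDI 87); F3 at fret 5 → Bb3 (MIDI 58).
87 − 58 = 29, so the two pitches are 29 semitones apart, with Eb6 the higher.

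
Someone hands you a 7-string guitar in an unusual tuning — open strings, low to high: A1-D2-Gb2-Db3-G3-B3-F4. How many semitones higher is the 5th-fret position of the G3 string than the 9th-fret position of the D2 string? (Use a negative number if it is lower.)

13 semitones

G3 at fret 5 → C4 (MIDI 60); D2 at fret 9 → B2 (MIDI 47).
60 − 47 = 13, so the two pitches are 13 semitones apart.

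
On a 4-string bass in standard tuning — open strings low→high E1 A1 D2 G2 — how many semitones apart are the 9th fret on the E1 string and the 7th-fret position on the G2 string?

13 semitones

E1 at fret 9 → C#2 (MIDI 37); G2 at fret 7 → D3 (MIDI 50).
37 − 50 = -13, so the two pitches are 13 semitones apart, with D3 the higher.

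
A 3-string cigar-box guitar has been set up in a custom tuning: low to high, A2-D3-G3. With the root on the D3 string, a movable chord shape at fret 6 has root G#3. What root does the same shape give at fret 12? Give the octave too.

Moving from fret 6 to fret 12 shifts the root by 6 semitones.
G#3 up 6 semitones is D4.

D4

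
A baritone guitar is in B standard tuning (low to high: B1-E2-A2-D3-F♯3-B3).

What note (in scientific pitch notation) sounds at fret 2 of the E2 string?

F♯2

The open E2 string plus 2 semitones: E–F–F#.
No B→C boundary is crossed, so the octave stays at 2.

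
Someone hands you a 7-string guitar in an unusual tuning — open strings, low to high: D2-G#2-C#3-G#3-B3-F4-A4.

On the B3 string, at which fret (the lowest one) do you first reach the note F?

From B3, count semitones up the chromatic scale until reaching F: B–C–C#–D–D#–E–F — 6 steps.

6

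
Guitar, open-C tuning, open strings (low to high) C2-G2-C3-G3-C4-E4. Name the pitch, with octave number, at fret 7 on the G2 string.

D3

Each fret is one semitone, so G2 + 7 = D3.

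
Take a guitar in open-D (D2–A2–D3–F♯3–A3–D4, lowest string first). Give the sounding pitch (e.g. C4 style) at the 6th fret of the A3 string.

A3 is MIDI 57. Adding 6 gives 63, which is D♯4.

D♯4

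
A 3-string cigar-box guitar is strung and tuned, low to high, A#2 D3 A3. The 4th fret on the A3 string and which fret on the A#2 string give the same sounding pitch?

15

A3 at fret 4 is A3 + 4 semitones = C#4.
The open A#2 string is 11 semitones below the open A3, so the same pitch on the A#2 string lies at fret 4 + 11 = 15.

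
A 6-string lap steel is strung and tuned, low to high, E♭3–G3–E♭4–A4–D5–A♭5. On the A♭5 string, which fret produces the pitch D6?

6

D6 is 6 semitones above the open A♭5 (Ab–A–Bb–B–C–Db–D), so it sits at fret 6.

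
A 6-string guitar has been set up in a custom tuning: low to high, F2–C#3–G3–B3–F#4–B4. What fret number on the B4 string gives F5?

F5 is 6 semitones above the open B4 (B–C–C#–D–D#–E–F), so it sits at fret 6.

6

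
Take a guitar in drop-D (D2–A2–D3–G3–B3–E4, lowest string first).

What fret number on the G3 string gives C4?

5

C4 is 5 semitones above the open G3 (G–G#–A–A#–B–C), so it sits at fret 5.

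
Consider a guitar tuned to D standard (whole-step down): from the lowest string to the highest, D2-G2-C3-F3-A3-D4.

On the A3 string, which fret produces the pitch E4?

E4 is 7 semitones above the open A3 (A–A#–B–C–C#–D–D#–E), so it sits at fret 7.

7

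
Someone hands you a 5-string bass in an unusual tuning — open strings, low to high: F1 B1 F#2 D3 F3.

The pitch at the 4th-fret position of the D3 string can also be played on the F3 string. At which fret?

Fret 4 on D3 is MIDI 50 + 4 = 54 (F#3). On the F3 string (open MIDI 53), that pitch is 54 − 53 = fret 1.

1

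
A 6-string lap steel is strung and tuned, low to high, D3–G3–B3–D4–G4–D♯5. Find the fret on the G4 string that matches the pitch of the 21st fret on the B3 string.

13

B3 at fret 21 is B3 + 21 semitones = G♯5.
The open G4 string is 8 semitones above the open B3, so the same pitch on the G4 string lies at fret 21 − 8 = 13.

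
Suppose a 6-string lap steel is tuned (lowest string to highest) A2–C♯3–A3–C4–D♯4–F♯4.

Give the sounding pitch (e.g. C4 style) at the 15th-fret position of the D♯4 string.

F♯5

Each fret is one semitone, so D♯4 + 15 = F♯5.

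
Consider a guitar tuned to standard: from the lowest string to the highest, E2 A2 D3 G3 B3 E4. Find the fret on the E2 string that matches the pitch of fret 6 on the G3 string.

21

G3 at fret 6 is G3 + 6 semitones = C♯4.
The open E2 string is 15 semitones below the open G3, so the same pitch on the E2 string lies at fret 6 + 15 = 21.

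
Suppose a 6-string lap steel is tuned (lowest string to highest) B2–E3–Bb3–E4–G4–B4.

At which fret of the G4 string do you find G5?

G5 is 12 semitones above the open G4 (G–Ab–A–Bb–…–F–Gb–G), so it sits at fret 12.

12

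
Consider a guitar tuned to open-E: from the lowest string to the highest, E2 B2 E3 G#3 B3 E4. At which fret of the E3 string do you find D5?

22

D5 is 22 semitones above the open E3 (E–F–F#–G–…–C–C#–D), so it sits at fret 22.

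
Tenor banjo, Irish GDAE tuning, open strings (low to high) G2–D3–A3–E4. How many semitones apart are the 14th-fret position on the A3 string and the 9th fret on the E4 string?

2 semitones

A3 at fret 14 → B4 (MIDI 71); E4 at fret 9 → C#5 (MIDI 73).
71 − 73 = -2, so the two pitches are 2 semitones apart, with C#5 the higher.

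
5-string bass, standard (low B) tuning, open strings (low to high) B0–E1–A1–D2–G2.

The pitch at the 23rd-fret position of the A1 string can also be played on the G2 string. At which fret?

13

A1 at fret 23 is A1 + 23 semitones = G#3.
The open G2 string is 10 semitones above the open A1, so the same pitch on the G2 string lies at fret 23 − 10 = 13.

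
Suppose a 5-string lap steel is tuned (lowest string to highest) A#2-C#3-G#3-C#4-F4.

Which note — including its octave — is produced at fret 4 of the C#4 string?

F4

Each fret is one semitone, so C#4 + 4 = F4.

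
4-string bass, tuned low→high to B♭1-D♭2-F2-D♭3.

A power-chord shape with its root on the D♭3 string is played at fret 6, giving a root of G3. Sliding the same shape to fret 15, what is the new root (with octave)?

E4

Moving from fret 6 to fret 15 shifts the root by 9 semitones.
G3 up 9 semitones is E4.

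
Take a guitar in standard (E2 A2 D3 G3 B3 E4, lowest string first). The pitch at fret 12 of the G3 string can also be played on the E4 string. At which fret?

3

G3 at fret 12 is G3 + 12 semitones = G4.
The open E4 string is 9 semitones above the open G3, so the same pitch on the E4 string lies at fret 12 − 9 = 3.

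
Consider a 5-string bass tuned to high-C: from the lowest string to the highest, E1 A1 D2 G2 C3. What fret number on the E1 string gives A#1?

A#1 is 6 semitones above the open E1 (E–F–F#–G–G#–A–A#), so it sits at fret 6.

6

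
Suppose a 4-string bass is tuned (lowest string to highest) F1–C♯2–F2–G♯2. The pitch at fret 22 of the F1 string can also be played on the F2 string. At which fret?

Fret 22 on F1 is MIDI 29 + 22 = 51 (D♯3). On the F2 string (open MIDI 41), that pitch is 51 − 41 = fret 10.

10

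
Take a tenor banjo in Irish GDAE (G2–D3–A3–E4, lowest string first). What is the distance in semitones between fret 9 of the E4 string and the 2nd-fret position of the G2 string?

28 semitones

E4 at fret 9 → C#5 (MIDI 73); G2 at fret 2 → A2 (MIDI 45).
73 − 45 = 28, so the two pitches are 28 semitones apart, with C#5 the higher.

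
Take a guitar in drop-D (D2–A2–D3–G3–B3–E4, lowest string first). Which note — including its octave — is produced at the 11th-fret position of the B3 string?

A#4

The open B3 string plus 11 semitones: B–C–C#–D–…–G#–A–A#.
The walk passes from B into C once, so the octave number goes from 3 to 4.
(Equivalently spelled Bb4.)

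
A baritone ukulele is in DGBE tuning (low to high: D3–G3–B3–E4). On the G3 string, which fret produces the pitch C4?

C4 is 5 semitones above the open G3 (G–G#–A–A#–B–C), so it sits at fret 5.

5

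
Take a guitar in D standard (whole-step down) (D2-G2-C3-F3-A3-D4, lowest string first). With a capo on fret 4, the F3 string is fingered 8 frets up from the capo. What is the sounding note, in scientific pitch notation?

F4

The capo raises the open F3 by 4 semitones to A3; fretting 8 more gives F3 + 4 + 8 = F3 + 12 semitones = F4.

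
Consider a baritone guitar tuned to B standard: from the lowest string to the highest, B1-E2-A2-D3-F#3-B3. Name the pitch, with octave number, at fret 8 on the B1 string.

G2

B1 is MIDI 35. Adding 8 gives 43, which is G2.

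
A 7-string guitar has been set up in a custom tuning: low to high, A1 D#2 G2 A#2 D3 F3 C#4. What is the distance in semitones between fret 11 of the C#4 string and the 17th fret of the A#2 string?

C#4 at fret 11 → C5 (MIDI 72); A#2 at fret 17 → D#4 (MIDI 63).
72 − 63 = 9, so the two pitches are 9 semitones apart, with C5 the higher.

9 semitones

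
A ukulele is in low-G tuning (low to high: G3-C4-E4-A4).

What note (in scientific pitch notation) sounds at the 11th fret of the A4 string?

G♯5

The open A4 string plus 11 semitones: A–A#–B–C–…–F#–G–G#.
The walk passes from B into C once, so the octave number goes from 4 to 5.
(Equivalently spelled A♭5.)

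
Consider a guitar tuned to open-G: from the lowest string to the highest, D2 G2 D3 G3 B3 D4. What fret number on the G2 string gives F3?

F3 is 10 semitones above the open G2 (G–G#–A–A#–…–D#–E–F), so it sits at fret 10.

10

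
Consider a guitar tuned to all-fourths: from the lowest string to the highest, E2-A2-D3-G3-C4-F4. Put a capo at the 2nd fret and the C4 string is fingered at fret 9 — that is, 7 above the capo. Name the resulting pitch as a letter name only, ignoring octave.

A

The capo raises the open C4 by 2 semitones to D4; fretting 7 more gives C4 + 2 + 7 = C4 + 9 semitones, landing on A.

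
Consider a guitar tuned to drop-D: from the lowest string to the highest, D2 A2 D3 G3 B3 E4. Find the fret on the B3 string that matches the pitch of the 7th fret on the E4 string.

E4 at fret 7 is E4 + 7 semitones = B4.
The open B3 string is 5 semitones below the open E4, so the same pitch on the B3 string lies at fret 7 + 5 = 12.

12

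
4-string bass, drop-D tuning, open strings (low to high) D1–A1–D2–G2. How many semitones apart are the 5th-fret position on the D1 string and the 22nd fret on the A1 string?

D1 at fret 5 → G1 (MIDI 31); A1 at fret 22 → G3 (MIDI 55).
31 − 55 = -24, so the two pitches are 24 semitones apart, with G3 the higher.

24 semitones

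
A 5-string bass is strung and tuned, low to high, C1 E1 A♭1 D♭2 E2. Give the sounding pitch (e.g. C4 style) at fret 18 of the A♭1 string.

D3

The open A♭1 string plus 18 semitones: Ab–A–Bb–B–…–C–Db–D.
The walk passes from B into C 2 times, so the octave number goes from 1 to 3.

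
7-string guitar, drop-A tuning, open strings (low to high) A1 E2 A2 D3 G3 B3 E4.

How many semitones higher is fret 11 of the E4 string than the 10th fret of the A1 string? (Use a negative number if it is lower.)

32 semitones

E4 at fret 11 → D♯5 (MIDI 75); A1 at fret 10 → G2 (MIDI 43).
75 − 43 = 32, so the two pitches are 32 semitones apart.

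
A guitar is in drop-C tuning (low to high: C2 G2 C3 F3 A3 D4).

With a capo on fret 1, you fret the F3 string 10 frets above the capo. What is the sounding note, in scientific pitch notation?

The capo raises the open F3 by 1 semitone to F#3; fretting 10 more gives F3 + 1 + 10 = F3 + 11 semitones = E4.

E4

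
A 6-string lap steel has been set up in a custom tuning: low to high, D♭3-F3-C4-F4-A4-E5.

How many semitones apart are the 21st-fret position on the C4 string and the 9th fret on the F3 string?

C4 at fret 21 → A5 (MIDI 81); F3 at fret 9 → D4 (MIDI 62).
81 − 62 = 19, so the two pitches are 19 semitones apart, with A5 the higher.

19 semitones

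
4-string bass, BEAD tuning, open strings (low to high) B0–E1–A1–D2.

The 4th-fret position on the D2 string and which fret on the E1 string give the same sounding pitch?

D2 at fret 4 is D2 + 4 semitones = F#2.
The open E1 string is 10 semitones below the open D2, so the same pitch on the E1 string lies at fret 4 + 10 = 14.

14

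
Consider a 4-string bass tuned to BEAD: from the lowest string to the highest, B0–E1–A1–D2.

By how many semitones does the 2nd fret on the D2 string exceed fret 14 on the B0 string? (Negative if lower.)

D2 at fret 2 → E2 (MIDI 40); B0 at fret 14 → C♯2 (MIDI 37).
40 − 37 = 3, so the two pitches are 3 semitones apart.

3 semitones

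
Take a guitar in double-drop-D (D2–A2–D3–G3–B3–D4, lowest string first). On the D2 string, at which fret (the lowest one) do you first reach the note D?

0

From D2, count semitones up the chromatic scale until reaching D: D — 0 steps.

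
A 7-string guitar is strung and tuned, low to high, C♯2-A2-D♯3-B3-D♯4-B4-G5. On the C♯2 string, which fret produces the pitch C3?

11

C3 is 11 semitones above the open C♯2 (C#–D–D#–E–…–A#–B–C), so it sits at fret 11.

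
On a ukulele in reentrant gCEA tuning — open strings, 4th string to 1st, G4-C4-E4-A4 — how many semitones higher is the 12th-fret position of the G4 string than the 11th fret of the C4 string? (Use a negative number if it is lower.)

8 semitones

G4 at fret 12 → G5 (MIDI 79); C4 at fret 11 → B4 (MIDI 71).
79 − 71 = 8, so the two pitches are 8 semitones apart.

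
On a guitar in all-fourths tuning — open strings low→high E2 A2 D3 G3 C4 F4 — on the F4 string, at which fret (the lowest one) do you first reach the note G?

From F4, count semitones up the chromatic scale until reaching G: F–F#–G — 2 steps.

2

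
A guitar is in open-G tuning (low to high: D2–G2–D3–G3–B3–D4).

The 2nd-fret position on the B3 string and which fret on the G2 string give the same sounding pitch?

Fret 2 on B3 is MIDI 59 + 2 = 61 (C#4). On the G2 string (open MIDI 43), that pitch is 61 − 43 = fret 18.

18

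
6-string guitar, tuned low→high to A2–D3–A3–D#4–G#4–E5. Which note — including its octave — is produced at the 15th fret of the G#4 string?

B5

The open G#4 string plus 15 semitones: G#–A–A#–B–…–A–A#–B.
The walk passes from B into C once, so the octave number goes from 4 to 5.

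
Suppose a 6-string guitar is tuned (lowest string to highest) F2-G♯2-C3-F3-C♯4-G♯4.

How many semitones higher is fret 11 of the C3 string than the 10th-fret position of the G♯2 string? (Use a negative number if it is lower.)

5 semitones

C3 at fret 11 → B3 (MIDI 59); G♯2 at fret 10 → F♯3 (MIDI 54).
59 − 54 = 5, so the two pitches are 5 semitones apart.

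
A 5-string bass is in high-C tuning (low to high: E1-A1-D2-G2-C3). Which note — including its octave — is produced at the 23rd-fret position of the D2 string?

The open D2 string plus 23 semitones: D–D#–E–F–…–B–C–C#.
The walk passes from B into C 2 times, so the octave number goes from 2 to 4.

C♯4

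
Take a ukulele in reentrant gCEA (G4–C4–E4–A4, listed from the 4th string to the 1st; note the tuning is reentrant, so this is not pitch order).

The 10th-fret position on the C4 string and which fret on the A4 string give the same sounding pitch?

1

C4 at fret 10 is C4 + 10 semitones = A♯4.
The open A4 string is 9 semitones above the open C4, so the same pitch on the A4 string lies at fret 10 − 9 = 1.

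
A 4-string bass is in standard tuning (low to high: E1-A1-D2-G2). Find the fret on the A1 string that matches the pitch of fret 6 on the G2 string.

Fret 6 on G2 is MIDI 43 + 6 = 49 (C#3). On the A1 string (open MIDI 33), that pitch is 49 − 33 = fret 16.

16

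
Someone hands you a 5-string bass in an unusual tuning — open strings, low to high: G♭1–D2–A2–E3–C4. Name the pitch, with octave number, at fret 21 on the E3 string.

D♭5

The open E3 string plus 21 semitones: E–F–Gb–G–…–B–C–Db.
The walk passes from B into C 2 times, so the octave number goes from 3 to 5.
(Equivalently spelled C♯5.)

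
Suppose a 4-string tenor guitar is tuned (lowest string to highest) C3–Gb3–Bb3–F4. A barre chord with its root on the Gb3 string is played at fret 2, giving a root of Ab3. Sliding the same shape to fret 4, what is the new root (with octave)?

Bb3

Moving from fret 2 to fret 4 shifts the root by 2 semitones.
Ab3 up 2 semitones is Bb3.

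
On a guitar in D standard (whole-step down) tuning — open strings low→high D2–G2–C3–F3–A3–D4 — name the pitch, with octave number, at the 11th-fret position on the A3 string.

A3 is MIDI 57. Adding 11 gives 68, which is G#4.

G#4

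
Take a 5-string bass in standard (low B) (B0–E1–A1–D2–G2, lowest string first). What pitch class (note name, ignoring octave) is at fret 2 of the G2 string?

A

Each fret is one semitone, so G2 + 2 = A.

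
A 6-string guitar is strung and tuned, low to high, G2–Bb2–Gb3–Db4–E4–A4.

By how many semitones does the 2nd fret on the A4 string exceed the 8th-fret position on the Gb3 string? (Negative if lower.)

9 semitones

A4 at fret 2 → B4 (MIDI 71); Gb3 at fret 8 → D4 (MIDI 62).
71 − 62 = 9, so the two pitches are 9 semitones apart.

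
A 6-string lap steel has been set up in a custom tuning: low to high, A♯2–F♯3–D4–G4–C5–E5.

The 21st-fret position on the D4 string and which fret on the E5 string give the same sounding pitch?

7

D4 at fret 21 is D4 + 21 semitones = B5.
The open E5 string is 14 semitones above the open D4, so the same pitch on the E5 string lies at fret 21 − 14 = 7.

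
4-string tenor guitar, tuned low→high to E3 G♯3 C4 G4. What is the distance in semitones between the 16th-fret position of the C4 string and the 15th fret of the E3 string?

9 semitones

C4 at fret 16 → E5 (MIDI 76); E3 at fret 15 → G4 (MIDI 67).
76 − 67 = 9, so the two pitches are 9 semitones apart, with E5 the higher.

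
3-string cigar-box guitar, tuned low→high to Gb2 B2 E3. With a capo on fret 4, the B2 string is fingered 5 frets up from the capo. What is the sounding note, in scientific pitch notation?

Ab3

The capo raises the open B2 by 4 semitones to Eb3; fretting 5 more gives B2 + 4 + 5 = B2 + 9 semitones = Ab3.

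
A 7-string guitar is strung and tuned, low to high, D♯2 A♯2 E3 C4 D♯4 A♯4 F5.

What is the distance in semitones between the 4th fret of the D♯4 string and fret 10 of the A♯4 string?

D♯4 at fret 4 → G4 (MIDI 67); A♯4 at fret 10 → G♯5 (MIDI 80).
67 − 80 = -13, so the two pitches are 13 semitones apart, with G♯5 the higher.

13 semitones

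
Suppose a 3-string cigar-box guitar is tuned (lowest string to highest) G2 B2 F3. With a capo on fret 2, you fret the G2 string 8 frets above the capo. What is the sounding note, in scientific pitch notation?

F3

The capo raises the open G2 by 2 semitones to A2; fretting 8 more gives G2 + 2 + 8 = G2 + 10 semitones = F3.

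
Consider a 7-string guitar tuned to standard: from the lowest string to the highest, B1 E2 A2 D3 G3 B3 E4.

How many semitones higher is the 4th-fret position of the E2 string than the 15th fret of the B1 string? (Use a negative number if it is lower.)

-6 semitones

E2 at fret 4 → G#2 (MIDI 44); B1 at fret 15 → D3 (MIDI 50).
44 − 50 = -6, so the two pitches are 6 semitones apart.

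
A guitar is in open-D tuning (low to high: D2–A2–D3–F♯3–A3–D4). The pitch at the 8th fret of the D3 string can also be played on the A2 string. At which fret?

13

D3 at fret 8 is D3 + 8 semitones = A♯3.
The open A2 string is 5 semitones below the open D3, so the same pitch on the A2 string lies at fret 8 + 5 = 13.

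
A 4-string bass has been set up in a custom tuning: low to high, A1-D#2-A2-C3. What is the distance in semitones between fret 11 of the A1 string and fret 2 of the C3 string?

A1 at fret 11 → G#2 (MIDI 44); C3 at fret 2 → D3 (MIDI 50).
44 − 50 = -6, so the two pitches are 6 semitones apart, with D3 the higher.

6 semitones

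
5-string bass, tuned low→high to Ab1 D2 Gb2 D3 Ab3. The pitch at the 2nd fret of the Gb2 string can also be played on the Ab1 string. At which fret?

12

Gb2 at fret 2 is Gb2 + 2 semitones = Ab2.
The open Ab1 string is 10 semitones below the open Gb2, so the same pitch on the Ab1 string lies at fret 2 + 10 = 12.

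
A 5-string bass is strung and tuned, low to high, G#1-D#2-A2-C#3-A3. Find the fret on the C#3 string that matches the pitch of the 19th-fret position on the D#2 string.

9

D#2 at fret 19 is D#2 + 19 semitones = A#3.
The open C#3 string is 10 semitones above the open D#2, so the same pitch on the C#3 string lies at fret 19 − 10 = 9.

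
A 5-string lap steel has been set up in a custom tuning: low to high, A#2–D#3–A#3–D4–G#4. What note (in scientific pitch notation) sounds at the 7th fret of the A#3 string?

F4

The open A#3 string plus 7 semitones: A#–B–C–C#–D–D#–E–F.
The walk passes from B into C once, so the octave number goes from 3 to 4.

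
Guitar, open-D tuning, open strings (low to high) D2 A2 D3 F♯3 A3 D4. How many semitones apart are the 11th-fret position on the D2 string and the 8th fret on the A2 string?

D2 at fret 11 → C♯3 (MIDI 49); A2 at fret 8 → F3 (MIDI 53).
49 − 53 = -4, so the two pitches are 4 semitones apart, with F3 the higher.

4 semitones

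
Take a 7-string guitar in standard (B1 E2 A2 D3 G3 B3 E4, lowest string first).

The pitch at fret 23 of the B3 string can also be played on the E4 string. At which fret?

18

Fret 23 on B3 is MIDI 59 + 23 = 82 (A♯5). On the E4 string (open MIDI 64), that pitch is 82 − 64 = fret 18.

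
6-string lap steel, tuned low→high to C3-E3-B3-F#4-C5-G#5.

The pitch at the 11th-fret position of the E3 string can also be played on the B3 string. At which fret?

Fret 11 on E3 is MIDI 52 + 11 = 63 (D#4). On the B3 string (open MIDI 59), that pitch is 63 − 59 = fret 4.

4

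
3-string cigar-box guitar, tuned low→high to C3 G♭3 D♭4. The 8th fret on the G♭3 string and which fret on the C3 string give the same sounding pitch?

14

Fret 8 on G♭3 is MIDI 54 + 8 = 62 (D4). On the C3 string (open MIDI 48), that pitch is 62 − 48 = fret 14.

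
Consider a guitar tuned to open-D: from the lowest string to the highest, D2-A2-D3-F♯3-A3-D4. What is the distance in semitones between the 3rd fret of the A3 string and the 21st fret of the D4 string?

A3 at fret 3 → C4 (MIDI 60); D4 at fret 21 → B5 (MIDI 83).
60 − 83 = -23, so the two pitches are 23 semitones apart, with B5 the higher.

23 semitones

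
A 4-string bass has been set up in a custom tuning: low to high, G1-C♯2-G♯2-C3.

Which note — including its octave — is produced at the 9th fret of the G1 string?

Each fret is one semitone, so G1 + 9 = E2.

E2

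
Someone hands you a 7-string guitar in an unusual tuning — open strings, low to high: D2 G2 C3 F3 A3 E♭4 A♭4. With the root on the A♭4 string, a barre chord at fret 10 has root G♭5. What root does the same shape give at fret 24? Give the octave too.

A♭6

Moving from fret 10 to fret 24 shifts the root by 14 semitones.
G♭5 up 14 semitones is A♭6.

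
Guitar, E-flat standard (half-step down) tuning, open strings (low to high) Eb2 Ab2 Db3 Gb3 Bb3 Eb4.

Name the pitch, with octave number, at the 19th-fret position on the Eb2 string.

Bb3

Each fret is one semitone, so Eb2 + 19 = Bb3.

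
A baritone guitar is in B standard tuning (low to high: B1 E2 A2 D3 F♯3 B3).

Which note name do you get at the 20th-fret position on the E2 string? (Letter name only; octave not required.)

C

Each fret is one semitone, so E2 + 20 = C.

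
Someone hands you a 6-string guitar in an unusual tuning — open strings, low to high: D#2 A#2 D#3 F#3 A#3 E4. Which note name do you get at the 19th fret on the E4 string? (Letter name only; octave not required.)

E4 is MIDI 64. Adding 19 gives 83; 83 mod 12 = 11, i.e. B.

B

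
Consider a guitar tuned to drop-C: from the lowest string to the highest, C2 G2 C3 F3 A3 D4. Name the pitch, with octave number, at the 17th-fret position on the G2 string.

G2 is MIDI 43. Adding 17 gives 60, which is C4.

C4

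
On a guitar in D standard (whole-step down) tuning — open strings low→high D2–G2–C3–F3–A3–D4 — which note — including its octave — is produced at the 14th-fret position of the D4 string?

Each fret is one semitone, so D4 + 14 = E5.

E5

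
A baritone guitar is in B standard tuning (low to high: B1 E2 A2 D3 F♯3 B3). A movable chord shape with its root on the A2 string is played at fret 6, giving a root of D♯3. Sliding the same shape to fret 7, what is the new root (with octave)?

Moving from fret 6 to fret 7 shifts the root by 1 semitone.
D♯3 up 1 semitone is E3.

E3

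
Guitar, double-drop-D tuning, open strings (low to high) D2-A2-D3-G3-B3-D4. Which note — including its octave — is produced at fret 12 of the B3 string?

B3 is MIDI 59. Adding 12 gives 71, which is B4.

B4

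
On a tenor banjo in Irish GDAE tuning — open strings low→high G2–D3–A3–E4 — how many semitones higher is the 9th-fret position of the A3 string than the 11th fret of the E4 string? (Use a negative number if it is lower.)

A3 at fret 9 → F#4 (MIDI 66); E4 at fret 11 → D#5 (MIDI 75).
66 − 75 = -9, so the two pitches are 9 semitones apart.

-9 semitones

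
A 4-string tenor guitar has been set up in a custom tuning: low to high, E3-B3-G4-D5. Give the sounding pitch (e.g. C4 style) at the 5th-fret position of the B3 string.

E4

B3 is MIDI 59. Adding 5 gives 64, which is E4.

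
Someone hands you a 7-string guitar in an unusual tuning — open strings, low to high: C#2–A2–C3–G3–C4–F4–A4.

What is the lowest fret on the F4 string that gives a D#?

From F4, count semitones up the chromatic scale until reaching D#: F–F#–G–G#–…–C#–D–D# — 10 steps.

10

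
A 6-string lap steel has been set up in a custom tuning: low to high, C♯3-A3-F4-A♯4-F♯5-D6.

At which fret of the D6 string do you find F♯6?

F♯6 is 4 semitones above the open D6 (D–D#–E–F–F#), so it sits at fret 4.

4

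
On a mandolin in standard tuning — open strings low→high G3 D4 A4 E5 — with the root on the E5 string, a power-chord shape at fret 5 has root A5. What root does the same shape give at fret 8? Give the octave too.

Moving from fret 5 to fret 8 shifts the root by 3 semitones.
A5 up 3 semitones is C6.

C6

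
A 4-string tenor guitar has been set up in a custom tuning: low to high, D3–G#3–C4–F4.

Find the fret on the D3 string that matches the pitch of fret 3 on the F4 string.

Fret 3 on F4 is MIDI 65 + 3 = 68 (G#4). On the D3 string (open MIDI 50), that pitch is 68 − 50 = fret 18.

18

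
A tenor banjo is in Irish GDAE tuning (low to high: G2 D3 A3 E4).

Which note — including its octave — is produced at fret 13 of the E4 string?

F5

E4 is MIDI 64. Adding 13 gives 77, which is F5.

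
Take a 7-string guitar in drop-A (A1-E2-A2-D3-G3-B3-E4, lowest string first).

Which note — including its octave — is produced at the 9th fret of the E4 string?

E4 is MIDI 64. Adding 9 gives 73, which is C#5.

C#5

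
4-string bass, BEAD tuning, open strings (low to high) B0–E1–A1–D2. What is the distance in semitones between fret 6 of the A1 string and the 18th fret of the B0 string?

A1 at fret 6 → D#2 (MIDI 39); B0 at fret 18 → F2 (MIDI 41).
39 − 41 = -2, so the two pitches are 2 semitones apart, with F2 the higher.

2 semitones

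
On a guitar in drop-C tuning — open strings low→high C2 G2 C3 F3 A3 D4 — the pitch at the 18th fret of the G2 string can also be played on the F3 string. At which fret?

G2 at fret 18 is G2 + 18 semitones = C#4.
The open F3 string is 10 semitones above the open G2, so the same pitch on the F3 string lies at fret 18 − 10 = 8.

8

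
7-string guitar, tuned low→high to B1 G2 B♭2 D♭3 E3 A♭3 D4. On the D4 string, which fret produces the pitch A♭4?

A♭4 is 6 semitones above the open D4 (D–Eb–E–F–Gb–G–Ab), so it sits at fret 6.

6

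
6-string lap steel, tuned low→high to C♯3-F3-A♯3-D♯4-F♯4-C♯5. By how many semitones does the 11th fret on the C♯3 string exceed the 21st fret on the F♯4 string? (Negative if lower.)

-27 semitones

C♯3 at fret 11 → C4 (MIDI 60); F♯4 at fret 21 → D♯6 (MIDI 87).
60 − 87 = -27, so the two pitches are 27 semitones apart.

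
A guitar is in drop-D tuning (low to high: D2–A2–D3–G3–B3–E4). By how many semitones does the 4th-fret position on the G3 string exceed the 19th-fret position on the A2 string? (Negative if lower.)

G3 at fret 4 → B3 (MIDI 59); A2 at fret 19 → E4 (MIDI 64).
59 − 64 = -5, so the two pitches are 5 semitones apart.

-5 semitones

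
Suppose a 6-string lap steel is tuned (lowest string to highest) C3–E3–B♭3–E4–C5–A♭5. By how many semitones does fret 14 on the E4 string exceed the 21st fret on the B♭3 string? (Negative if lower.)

-1 semitone

E4 at fret 14 → G♭5 (MIDI 78); B♭3 at fret 21 → G5 (MIDI 79).
78 − 79 = -1, so the two pitches are 1 semitone apart.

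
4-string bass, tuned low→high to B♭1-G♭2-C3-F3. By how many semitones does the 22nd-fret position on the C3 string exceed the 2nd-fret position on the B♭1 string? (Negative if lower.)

C3 at fret 22 → B♭4 (MIDI 70); B♭1 at fret 2 → C2 (MIDI 36).
70 − 36 = 34, so the two pitches are 34 semitones apart.

34 semitones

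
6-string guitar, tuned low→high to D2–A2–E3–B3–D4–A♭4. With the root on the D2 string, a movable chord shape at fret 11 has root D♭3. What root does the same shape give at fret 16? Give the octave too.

Moving from fret 11 to fret 16 shifts the root by 5 semitones.
D♭3 up 5 semitones is G♭3.

G♭3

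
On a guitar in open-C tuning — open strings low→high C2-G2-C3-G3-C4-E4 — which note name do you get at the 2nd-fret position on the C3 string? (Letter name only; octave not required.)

Each fret is one semitone, so C3 + 2 = D.

D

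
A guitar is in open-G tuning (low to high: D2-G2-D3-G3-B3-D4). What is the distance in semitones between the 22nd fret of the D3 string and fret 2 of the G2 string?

D3 at fret 22 → C5 (MIDI 72); G2 at fret 2 → A2 (MIDI 45).
72 − 45 = 27, so the two pitches are 27 semitones apart, with C5 the higher.

27 semitones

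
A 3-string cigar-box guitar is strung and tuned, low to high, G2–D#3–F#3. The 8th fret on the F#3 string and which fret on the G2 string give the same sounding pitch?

F#3 at fret 8 is F#3 + 8 semitones = D4.
The open G2 string is 11 semitones below the open F#3, so the same pitch on the G2 string lies at fret 8 + 11 = 19.

19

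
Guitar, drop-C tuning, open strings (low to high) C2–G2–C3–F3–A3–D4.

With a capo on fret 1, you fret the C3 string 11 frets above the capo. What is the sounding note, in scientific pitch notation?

C4

The capo raises the open C3 by 1 semitone to C#3; fretting 11 more gives C3 + 1 + 11 = C3 + 12 semitones = C4.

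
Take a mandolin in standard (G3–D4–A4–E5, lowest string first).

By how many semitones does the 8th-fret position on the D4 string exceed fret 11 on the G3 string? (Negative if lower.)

D4 at fret 8 → A♯4 (MIDI 70); G3 at fret 11 → F♯4 (MIDI 66).
70 − 66 = 4, so the two pitches are 4 semitones apart.

4 semitones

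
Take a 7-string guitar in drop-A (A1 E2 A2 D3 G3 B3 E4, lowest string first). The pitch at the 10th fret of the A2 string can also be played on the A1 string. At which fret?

Fret 10 on A2 is MIDI 45 + 10 = 55 (G3). On the A1 string (open MIDI 33), that pitch is 55 − 33 = fret 22.

22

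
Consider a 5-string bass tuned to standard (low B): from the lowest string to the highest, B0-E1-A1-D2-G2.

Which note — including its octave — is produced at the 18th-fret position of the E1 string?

The open E1 string plus 18 semitones: E–F–F#–G–…–G#–A–A#.
The walk passes from B into C once, so the octave number goes from 1 to 2.
(Equivalently spelled Bb2.)

A#2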